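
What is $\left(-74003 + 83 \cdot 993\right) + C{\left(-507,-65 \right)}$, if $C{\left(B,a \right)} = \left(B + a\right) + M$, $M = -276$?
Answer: $7568$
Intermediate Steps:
$C{\left(B,a \right)} = -276 + B + a$ ($C{\left(B,a \right)} = \left(B + a\right) - 276 = -276 + B + a$)
$\left(-74003 + 83 \cdot 993\right) + C{\left(-507,-65 \right)} = \left(-74003 + 83 \cdot 993\right) - 848 = \left(-74003 + 82419\right) - 848 = 8416 - 848 = 7568$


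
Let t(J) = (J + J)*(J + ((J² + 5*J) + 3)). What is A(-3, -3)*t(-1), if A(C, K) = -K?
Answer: 12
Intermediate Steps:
t(J) = 2*J*(3 + J² + 6*J) (t(J) = (2*J)*(J + (3 + J² + 5*J)) = (2*J)*(3 + J² + 6*J) = 2*J*(3 + J² + 6*J))
A(-3, -3)*t(-1) = (-1*(-3))*(2*(-1)*(3 + (-1)² + 6*(-1))) = 3*(2*(-1)*(3 + 1 - 6)) = 3*(2*(-1)*(-2)) = 3*4 = 12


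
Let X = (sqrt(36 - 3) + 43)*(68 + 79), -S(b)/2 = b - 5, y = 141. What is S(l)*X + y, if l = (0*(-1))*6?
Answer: 63351 + 1470*sqrt(33) ≈ 71796.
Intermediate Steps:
l = 0 (l = 0*6 = 0)
S(b) = 10 - 2*b (S(b) = -2*(b - 5) = -2*(-5 + b) = 10 - 2*b)
X = 6321 + 147*sqrt(33) (X = (sqrt(33) + 43)*147 = (43 + sqrt(33))*147 = 6321 + 147*sqrt(33) ≈ 7165.5)
S(l)*X + y = (10 - 2*0)*(6321 + 147*sqrt(33)) + 141 = (10 + 0)*(6321 + 147*sqrt(33)) + 141 = 10*(6321 + 147*sqrt(33)) + 141 = (63210 + 1470*sqrt(33)) + 141 = 63351 + 1470*sqrt(33)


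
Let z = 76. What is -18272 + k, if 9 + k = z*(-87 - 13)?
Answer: -25881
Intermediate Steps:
k = -7609 (k = -9 + 76*(-87 - 13) = -9 + 76*(-100) = -9 - 7600 = -7609)
-18272 + k = -18272 - 7609 = -25881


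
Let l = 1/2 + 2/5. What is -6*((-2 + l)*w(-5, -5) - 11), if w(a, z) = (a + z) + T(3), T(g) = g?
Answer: 99/5 ≈ 19.800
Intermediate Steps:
l = 9/10 (l = 1*(½) + 2*(⅕) = ½ + ⅖ = 9/10 ≈ 0.90000)
w(a, z) = 3 + a + z (w(a, z) = (a + z) + 3 = 3 + a + z)
-6*((-2 + l)*w(-5, -5) - 11) = -6*((-2 + 9/10)*(3 - 5 - 5) - 11) = -6*(-11/10*(-7) - 11) = -6*(77/10 - 11) = -6*(-33/10) = 99/5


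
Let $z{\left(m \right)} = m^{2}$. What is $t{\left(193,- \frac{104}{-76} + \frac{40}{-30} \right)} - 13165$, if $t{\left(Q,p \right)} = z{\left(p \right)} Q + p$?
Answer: $- \frac{42772199}{3249} \approx -13165.0$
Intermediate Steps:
$t{\left(Q,p \right)} = p + Q p^{2}$ ($t{\left(Q,p \right)} = p^{2} Q + p = Q p^{2} + p = p + Q p^{2}$)
$t{\left(193,- \frac{104}{-76} + \frac{40}{-30} \right)} - 13165 = \left(- \frac{104}{-76} + \frac{40}{-30}\right) \left(1 + 193 \left(- \frac{104}{-76} + \frac{40}{-30}\right)\right) - 13165 = \left(\left(-104\right) \left(- \frac{1}{76}\right) + 40 \left(- \frac{1}{30}\right)\right) \left(1 + 193 \left(\left(-104\right) \left(- \frac{1}{76}\right) + 40 \left(- \frac{1}{30}\right)\right)\right) - 13165 = \left(\frac{26}{19} - \frac{4}{3}\right) \left(1 + 193 \left(\frac{26}{19} - \frac{4}{3}\right)\right) - 13165 = \frac{2 \left(1 + 193 \cdot \frac{2}{57}\right)}{57} - 13165 = \frac{2 \left(1 + \frac{386}{57}\right)}{57} - 13165 = \frac{2}{57} \cdot \frac{443}{57} - 13165 = \frac{886}{3249} - 13165 = - \frac{42772199}{3249}$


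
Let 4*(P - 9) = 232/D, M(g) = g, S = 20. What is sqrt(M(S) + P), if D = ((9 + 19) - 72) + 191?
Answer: sqrt(12963)/21 ≈ 5.4217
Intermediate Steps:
D = 147 (D = (28 - 72) + 191 = -44 + 191 = 147)
P = 1381/147 (P = 9 + (232/147)/4 = 9 + (232*(1/147))/4 = 9 + (1/4)*(232/147) = 9 + 58/147 = 1381/147 ≈ 9.3946)
sqrt(M(S) + P) = sqrt(20 + 1381/147) = sqrt(4321/147) = sqrt(12963)/21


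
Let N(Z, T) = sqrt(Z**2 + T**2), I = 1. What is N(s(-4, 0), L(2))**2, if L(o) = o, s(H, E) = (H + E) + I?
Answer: 13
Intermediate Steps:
s(H, E) = 1 + E + H (s(H, E) = (H + E) + 1 = (E + H) + 1 = 1 + E + H)
N(Z, T) = sqrt(T**2 + Z**2)
N(s(-4, 0), L(2))**2 = (sqrt(2**2 + (1 + 0 - 4)**2))**2 = (sqrt(4 + (-3)**2))**2 = (sqrt(4 + 9))**2 = (sqrt(13))**2 = 13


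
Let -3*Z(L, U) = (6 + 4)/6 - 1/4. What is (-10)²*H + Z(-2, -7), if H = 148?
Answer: 532783/36 ≈ 14800.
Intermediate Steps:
Z(L, U) = -17/36 (Z(L, U) = -((6 + 4)/6 - 1/4)/3 = -(10*(⅙) - 1*¼)/3 = -(5/3 - ¼)/3 = -⅓*17/12 = -17/36)
(-10)²*H + Z(-2, -7) = (-10)²*148 - 17/36 = 100*148 - 17/36 = 14800 - 17/36 = 532783/36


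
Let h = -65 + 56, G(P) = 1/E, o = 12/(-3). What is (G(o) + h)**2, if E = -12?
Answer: 11881/144 ≈ 82.507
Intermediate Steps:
o = -4 (o = 12*(-1/3) = -4)
G(P) = -1/12 (G(P) = 1/(-12) = -1/12)
h = -9
(G(o) + h)**2 = (-1/12 - 9)**2 = (-109/12)**2 = 11881/144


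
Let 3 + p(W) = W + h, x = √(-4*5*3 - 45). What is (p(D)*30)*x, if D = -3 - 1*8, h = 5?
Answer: -270*I*√105 ≈ -2766.7*I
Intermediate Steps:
D = -11 (D = -3 - 8 = -11)
x = I*√105 (x = √(-20*3 - 45) = √(-60 - 45) = √(-105) = I*√105 ≈ 10.247*I)
p(W) = 2 + W (p(W) = -3 + (W + 5) = -3 + (5 + W) = 2 + W)
(p(D)*30)*x = ((2 - 11)*30)*(I*√105) = (-9*30)*(I*√105) = -270*I*√105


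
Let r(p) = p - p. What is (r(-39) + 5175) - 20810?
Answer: -15635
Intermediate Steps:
r(p) = 0
(r(-39) + 5175) - 20810 = (0 + 5175) - 20810 = 5175 - 20810 = -15635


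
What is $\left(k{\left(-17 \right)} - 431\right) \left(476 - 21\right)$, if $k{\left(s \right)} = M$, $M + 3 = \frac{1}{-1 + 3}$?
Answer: $- \frac{394485}{2} \approx -1.9724 \cdot 10^{5}$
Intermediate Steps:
$M = - \frac{5}{2}$ ($M = -3 + \frac{1}{-1 + 3} = -3 + \frac{1}{2} = - \frac{5}{2} \approx -2.5$)
$k{\left(s \right)} = - \frac{5}{2}$
$\left(k{\left(-17 \right)} - 431\right) \left(476 - 21\right) = \left(- \frac{5}{2} - 431\right) \left(476 - 21\right) = \left(- \frac{867}{2}\right) 455 = - \frac{394485}{2}$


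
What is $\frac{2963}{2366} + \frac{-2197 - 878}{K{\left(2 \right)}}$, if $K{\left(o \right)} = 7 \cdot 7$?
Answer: $- \frac{1018609}{16562} \approx -61.503$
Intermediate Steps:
$K{\left(o \right)} = 49$
$\frac{2963}{2366} + \frac{-2197 - 878}{K{\left(2 \right)}} = \frac{2963}{2366} + \frac{-2197 - 878}{49} = 2963 \cdot \frac{1}{2366} - \frac{3075}{49} = \frac{2963}{2366} - \frac{3075}{49} = - \frac{1018609}{16562}$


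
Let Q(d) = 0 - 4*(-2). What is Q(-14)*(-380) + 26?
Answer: -3014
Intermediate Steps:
Q(d) = 8 (Q(d) = 0 + 8 = 8)
Q(-14)*(-380) + 26 = 8*(-380) + 26 = -3040 + 26 = -3014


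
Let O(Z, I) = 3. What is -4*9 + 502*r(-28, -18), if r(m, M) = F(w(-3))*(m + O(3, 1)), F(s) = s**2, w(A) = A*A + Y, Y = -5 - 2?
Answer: -50236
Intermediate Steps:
Y = -7
w(A) = -7 + A**2 (w(A) = A*A - 7 = A**2 - 7 = -7 + A**2)
r(m, M) = 12 + 4*m (r(m, M) = (-7 + (-3)**2)**2*(m + 3) = (-7 + 9)**2*(3 + m) = 2**2*(3 + m) = 4*(3 + m) = 12 + 4*m)
-4*9 + 502*r(-28, -18) = -4*9 + 502*(12 + 4*(-28)) = -36 + 502*(12 - 112) = -36 + 502*(-100) = -36 - 50200 = -50236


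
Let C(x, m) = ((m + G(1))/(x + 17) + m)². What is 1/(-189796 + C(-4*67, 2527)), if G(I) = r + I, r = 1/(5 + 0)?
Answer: 1575025/9678730212636 ≈ 1.6273e-7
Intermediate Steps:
r = ⅕ (r = 1/5 = ⅕ ≈ 0.20000)
G(I) = ⅕ + I
C(x, m) = (m + (6/5 + m)/(17 + x))² (C(x, m) = ((m + (⅕ + 1))/(x + 17) + m)² = ((m + 6/5)/(17 + x) + m)² = ((6/5 + m)/(17 + x) + m)² = (m + (6/5 + m)/(17 + x))²)
1/(-189796 + C(-4*67, 2527)) = 1/(-189796 + (6 + 90*2527 + 5*2527*(-4*67))²/(25*(17 - 4*67)²)) = 1/(-189796 + (6 + 227430 + 5*2527*(-268))²/(25*(17 - 268)²)) = 1/(-189796 + (1/25)*(6 + 227430 - 3386180)²/(-251)²) = 1/(-189796 + (1/25)*(1/63001)*(-3158744)²) = 1/(-189796 + (1/25)*(1/63001)*9977663657536) = 1/(-189796 + 9977663657536/1575025) = 1/(9678730212636/1575025) = 1575025/9678730212636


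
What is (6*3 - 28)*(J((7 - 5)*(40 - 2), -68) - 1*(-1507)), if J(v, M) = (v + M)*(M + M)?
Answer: -4190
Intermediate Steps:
J(v, M) = 2*M*(M + v) (J(v, M) = (M + v)*(2*M) = 2*M*(M + v))
(6*3 - 28)*(J((7 - 5)*(40 - 2), -68) - 1*(-1507)) = (6*3 - 28)*(2*(-68)*(-68 + (7 - 5)*(40 - 2)) - 1*(-1507)) = (18 - 28)*(2*(-68)*(-68 + 2*38) + 1507) = -10*(2*(-68)*(-68 + 76) + 1507) = -10*(2*(-68)*8 + 1507) = -10*(-1088 + 1507) = -10*419 = -4190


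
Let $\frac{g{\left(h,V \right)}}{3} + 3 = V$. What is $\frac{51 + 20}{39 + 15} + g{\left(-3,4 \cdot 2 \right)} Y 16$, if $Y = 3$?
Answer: $\frac{38951}{54} \approx 721.31$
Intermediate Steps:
$g{\left(h,V \right)} = -9 + 3 V$
$\frac{51 + 20}{39 + 15} + g{\left(-3,4 \cdot 2 \right)} Y 16 = \frac{51 + 20}{39 + 15} + \left(-9 + 3 \cdot 4 \cdot 2\right) 3 \cdot 16 = \frac{71}{54} + \left(-9 + 3 \cdot 8\right) 48 = 71 \cdot \frac{1}{54} + \left(-9 + 24\right) 48 = \frac{71}{54} + 15 \cdot 48 = \frac{71}{54} + 720 = \frac{38951}{54}$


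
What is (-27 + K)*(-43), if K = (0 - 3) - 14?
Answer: 1892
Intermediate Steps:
K = -17 (K = -3 - 14 = -17)
(-27 + K)*(-43) = (-27 - 17)*(-43) = -44*(-43) = 1892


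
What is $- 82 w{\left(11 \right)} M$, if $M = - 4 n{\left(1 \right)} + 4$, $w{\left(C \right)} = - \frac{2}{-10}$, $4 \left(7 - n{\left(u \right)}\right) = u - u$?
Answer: $\frac{1968}{5} \approx 393.6$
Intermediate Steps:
$n{\left(u \right)} = 7$ ($n{\left(u \right)} = 7 - \frac{u - u}{4} = 7 - 0 = 7 + 0 = 7$)
$w{\left(C \right)} = \frac{1}{5}$ ($w{\left(C \right)} = \left(-2\right) \left(- \frac{1}{10}\right) = \frac{1}{5}$)
$M = -24$ ($M = \left(-4\right) 7 + 4 = -28 + 4 = -24$)
$- 82 w{\left(11 \right)} M = \left(-82\right) \frac{1}{5} \left(-24\right) = \left(- \frac{82}{5}\right) \left(-24\right) = \frac{1968}{5}$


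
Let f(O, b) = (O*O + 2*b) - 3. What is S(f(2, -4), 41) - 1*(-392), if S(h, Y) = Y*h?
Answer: 105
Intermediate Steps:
f(O, b) = -3 + O² + 2*b (f(O, b) = (O² + 2*b) - 3 = -3 + O² + 2*b)
S(f(2, -4), 41) - 1*(-392) = 41*(-3 + 2² + 2*(-4)) - 1*(-392) = 41*(-3 + 4 - 8) + 392 = 41*(-7) + 392 = -287 + 392 = 105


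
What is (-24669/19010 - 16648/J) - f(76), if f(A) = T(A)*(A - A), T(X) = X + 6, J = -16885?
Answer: -20011517/64196770 ≈ -0.31172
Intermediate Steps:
T(X) = 6 + X
f(A) = 0 (f(A) = (6 + A)*(A - A) = (6 + A)*0 = 0)
(-24669/19010 - 16648/J) - f(76) = (-24669/19010 - 16648/(-16885)) - 1*0 = (-24669*1/19010 - 16648*(-1/16885)) + 0 = (-24669/19010 + 16648/16885) + 0 = -20011517/64196770 + 0 = -20011517/64196770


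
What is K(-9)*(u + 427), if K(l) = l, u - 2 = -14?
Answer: -3735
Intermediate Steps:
u = -12 (u = 2 - 14 = -12)
K(-9)*(u + 427) = -9*(-12 + 427) = -9*415 = -3735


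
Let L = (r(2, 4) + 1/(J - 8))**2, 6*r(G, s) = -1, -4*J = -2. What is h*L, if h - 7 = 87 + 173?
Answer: 2403/100 ≈ 24.030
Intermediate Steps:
J = 1/2 (J = -1/4*(-2) = 1/2 ≈ 0.50000)
h = 267 (h = 7 + (87 + 173) = 7 + 260 = 267)
r(G, s) = -1/6 (r(G, s) = (1/6)*(-1) = -1/6)
L = 9/100 (L = (-1/6 + 1/(1/2 - 8))**2 = (-1/6 + 1/(-15/2))**2 = (-1/6 - 2/15)**2 = (-3/10)**2 = 9/100 ≈ 0.090000)
h*L = 267*(9/100) = 2403/100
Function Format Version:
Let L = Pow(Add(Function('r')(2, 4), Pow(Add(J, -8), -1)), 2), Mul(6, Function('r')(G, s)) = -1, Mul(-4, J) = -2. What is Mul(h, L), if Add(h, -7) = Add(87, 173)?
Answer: Rational(2403, 100) ≈ 24.030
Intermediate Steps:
J = Rational(1, 2) (J = Mul(Rational(-1, 4), -2) = Rational(1, 2) ≈ 0.50000)
h = 267 (h = Add(7, Add(87, 173)) = Add(7, 260) = 267)
Function('r')(G, s) = Rational(-1, 6) (Function('r')(G, s) = Mul(Rational(1, 6), -1) = Rational(-1, 6))
L = Rational(9, 100) (L = Pow(Add(Rational(-1, 6), Pow(Add(Rational(1, 2), -8), -1)), 2) = Pow(Add(Rational(-1, 6), Pow(Rational(-15, 2), -1)), 2) = Pow(Add(Rational(-1, 6), Rational(-2, 15)), 2) = Pow(Rational(-3, 10), 2) = Rational(9, 100) ≈ 0.090000)
Mul(h, L) = Mul(267, Rational(9, 100)) = Rational(2403, 100)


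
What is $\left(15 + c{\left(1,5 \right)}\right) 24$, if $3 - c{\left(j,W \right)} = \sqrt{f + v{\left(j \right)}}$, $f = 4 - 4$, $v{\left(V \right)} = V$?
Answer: $408$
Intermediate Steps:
$f = 0$
$c{\left(j,W \right)} = 3 - \sqrt{j}$ ($c{\left(j,W \right)} = 3 - \sqrt{0 + j} = 3 - \sqrt{j}$)
$\left(15 + c{\left(1,5 \right)}\right) 24 = \left(15 + \left(3 - \sqrt{1}\right)\right) 24 = \left(15 + \left(3 - 1\right)\right) 24 = \left(15 + 2\right) 24 = 17 \cdot 24 = 408$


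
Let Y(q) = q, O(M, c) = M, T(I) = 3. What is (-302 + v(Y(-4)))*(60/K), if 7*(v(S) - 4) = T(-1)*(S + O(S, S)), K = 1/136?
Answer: -17217600/7 ≈ -2.4597e+6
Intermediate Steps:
K = 1/136 ≈ 0.0073529
v(S) = 4 + 6*S/7 (v(S) = 4 + (3*(S + S))/7 = 4 + (3*(2*S))/7 = 4 + (6*S)/7 = 4 + 6*S/7)
(-302 + v(Y(-4)))*(60/K) = (-302 + (4 + (6/7)*(-4)))*(60/(1/136)) = (-302 + (4 - 24/7))*(60*136) = (-302 + 4/7)*8160 = -2110/7*8160 = -17217600/7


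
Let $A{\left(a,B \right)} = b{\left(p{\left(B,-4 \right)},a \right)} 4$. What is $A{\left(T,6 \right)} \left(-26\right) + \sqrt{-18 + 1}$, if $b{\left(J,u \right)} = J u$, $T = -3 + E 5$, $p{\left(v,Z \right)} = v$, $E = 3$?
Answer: $-7488 + i \sqrt{17} \approx -7488.0 + 4.1231 i$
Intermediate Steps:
$T = 12$ ($T = -3 + 3 \cdot 5 = -3 + 15 = 12$)
$A{\left(a,B \right)} = 4 B a$ ($A{\left(a,B \right)} = B a 4 = 4 B a$)
$A{\left(T,6 \right)} \left(-26\right) + \sqrt{-18 + 1} = 4 \cdot 6 \cdot 12 \left(-26\right) + \sqrt{-18 + 1} = 288 \left(-26\right) + \sqrt{-17} = -7488 + i \sqrt{17}$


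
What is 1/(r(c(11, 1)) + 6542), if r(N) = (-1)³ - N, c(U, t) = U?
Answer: 1/6530 ≈ 0.00015314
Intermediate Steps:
r(N) = -1 - N
1/(r(c(11, 1)) + 6542) = 1/((-1 - 1*11) + 6542) = 1/((-1 - 11) + 6542) = 1/(-12 + 6542) = 1/6530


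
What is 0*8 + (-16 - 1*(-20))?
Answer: 4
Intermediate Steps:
0*8 + (-16 - 1*(-20)) = 0 + (-16 + 20) = 0 + 4 = 4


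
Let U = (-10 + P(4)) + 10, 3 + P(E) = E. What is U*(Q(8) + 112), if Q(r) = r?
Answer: 120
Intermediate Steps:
P(E) = -3 + E
U = 1 (U = (-10 + (-3 + 4)) + 10 = (-10 + 1) + 10 = -9 + 10 = 1)
U*(Q(8) + 112) = 1*(8 + 112) = 1*120 = 120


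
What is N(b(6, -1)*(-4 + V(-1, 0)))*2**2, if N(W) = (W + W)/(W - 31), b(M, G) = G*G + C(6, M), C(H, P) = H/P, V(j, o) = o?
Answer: 64/39 ≈ 1.6410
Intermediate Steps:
b(M, G) = G**2 + 6/M (b(M, G) = G*G + 6/M = G**2 + 6/M)
N(W) = 2*W/(-31 + W) (N(W) = (2*W)/(-31 + W) = 2*W/(-31 + W))
N(b(6, -1)*(-4 + V(-1, 0)))*2**2 = (2*(((-1)**2 + 6/6)*(-4 + 0))/(-31 + ((-1)**2 + 6/6)*(-4 + 0)))*2**2 = (2*((1 + 6*(1/6))*(-4))/(-31 + (1 + 6*(1/6))*(-4)))*4 = (2*((1 + 1)*(-4))/(-31 + (1 + 1)*(-4)))*4 = (2*(2*(-4))/(-31 + 2*(-4)))*4 = (2*(-8)/(-31 - 8))*4 = (2*(-8)/(-39))*4 = (2*(-8)*(-1/39))*4 = (16/39)*4 = 64/39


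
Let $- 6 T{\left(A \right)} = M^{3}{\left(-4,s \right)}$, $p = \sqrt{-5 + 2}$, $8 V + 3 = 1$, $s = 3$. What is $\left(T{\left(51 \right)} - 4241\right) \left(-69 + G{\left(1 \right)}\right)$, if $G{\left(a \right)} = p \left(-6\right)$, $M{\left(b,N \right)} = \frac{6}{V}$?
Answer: $133653 + 11622 i \sqrt{3} \approx 1.3365 \cdot 10^{5} + 20130.0 i$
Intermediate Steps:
$V = - \frac{1}{4}$ ($V = - \frac{3}{8} + \frac{1}{8} \cdot 1 = - \frac{3}{8} + \frac{1}{8} = - \frac{1}{4} \approx -0.25$)
$p = i \sqrt{3}$ ($p = \sqrt{-3} = i \sqrt{3} \approx 1.732 i$)
$M{\left(b,N \right)} = -24$ ($M{\left(b,N \right)} = \frac{6}{- \frac{1}{4}} = 6 \left(-4\right) = -24$)
$G{\left(a \right)} = - 6 i \sqrt{3}$ ($G{\left(a \right)} = i \sqrt{3} \left(-6\right) = - 6 i \sqrt{3}$)
$T{\left(A \right)} = 2304$ ($T{\left(A \right)} = - \frac{\left(-24\right)^{3}}{6} = \left(- \frac{1}{6}\right) \left(-13824\right) = 2304$)
$\left(T{\left(51 \right)} - 4241\right) \left(-69 + G{\left(1 \right)}\right) = \left(2304 - 4241\right) \left(-69 - 6 i \sqrt{3}\right) = - 1937 \left(-69 - 6 i \sqrt{3}\right) = 133653 + 11622 i \sqrt{3}$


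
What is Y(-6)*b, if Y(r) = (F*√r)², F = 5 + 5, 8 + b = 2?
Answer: 3600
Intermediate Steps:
b = -6 (b = -8 + 2 = -6)
F = 10
Y(r) = 100*r (Y(r) = (10*√r)² = 100*r)
Y(-6)*b = (100*(-6))*(-6) = -600*(-6) = 3600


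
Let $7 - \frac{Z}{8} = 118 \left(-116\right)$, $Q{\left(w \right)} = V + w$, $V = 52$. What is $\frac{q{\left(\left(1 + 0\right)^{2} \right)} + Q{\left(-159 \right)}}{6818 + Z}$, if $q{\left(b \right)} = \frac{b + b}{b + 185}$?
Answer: $- \frac{4975}{5411577} \approx -0.00091933$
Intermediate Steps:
$q{\left(b \right)} = \frac{2 b}{185 + b}$
$Q{\left(w \right)} = 52 + w$
$Z = 109560$ ($Z = 56 - 8 \cdot 118 \left(-116\right) = 56 - -109504 = 56 + 109504 = 109560$)
$\frac{q{\left(\left(1 + 0\right)^{2} \right)} + Q{\left(-159 \right)}}{6818 + Z} = \frac{\frac{2 \left(1 + 0\right)^{2}}{185 + \left(1 + 0\right)^{2}} + \left(52 - 159\right)}{6818 + 109560} = \frac{\frac{2 \cdot 1^{2}}{185 + 1^{2}} - 107}{116378} = \left(2 \cdot 1 \frac{1}{185 + 1} - 107\right) \frac{1}{116378} = \left(2 \cdot 1 \cdot \frac{1}{186} - 107\right) \frac{1}{116378} = \left(\frac{1}{93} - 107\right) \frac{1}{116378} = \left(- \frac{9950}{93}\right) \frac{1}{116378} = - \frac{4975}{5411577}$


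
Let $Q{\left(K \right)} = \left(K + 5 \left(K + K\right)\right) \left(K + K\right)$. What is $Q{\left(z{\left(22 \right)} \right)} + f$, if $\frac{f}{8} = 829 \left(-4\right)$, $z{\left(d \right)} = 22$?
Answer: $-15880$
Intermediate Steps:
$f = -26528$ ($f = 8 \cdot 829 \left(-4\right) = 8 \left(-3316\right) = -26528$)
$Q{\left(K \right)} = 22 K^{2}$ ($Q{\left(K \right)} = \left(K + 5 \cdot 2 K\right) 2 K = \left(K + 10 K\right) 2 K = 11 K 2 K = 22 K^{2}$)
$Q{\left(z{\left(22 \right)} \right)} + f = 22 \cdot 22^{2} - 26528 = 22 \cdot 484 - 26528 = 10648 - 26528 = -15880$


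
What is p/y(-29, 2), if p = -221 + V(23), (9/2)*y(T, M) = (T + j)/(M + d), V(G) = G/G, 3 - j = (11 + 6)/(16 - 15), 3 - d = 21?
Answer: -15840/43 ≈ -368.37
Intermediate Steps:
d = -18 (d = 3 - 1*21 = 3 - 21 = -18)
j = -14 (j = 3 - (11 + 6)/(16 - 15) = 3 - 17/1 = 3 - 17 = -14)
V(G) = 1
y(T, M) = 2*(-14 + T)/(9*(-18 + M)) (y(T, M) = 2*((T - 14)/(M - 18))/9 = 2*((-14 + T)/(-18 + M))/9 = 2*(-14 + T)/(9*(-18 + M)))
p = -220 (p = -221 + 1 = -220)
p/y(-29, 2) = -220*9*(-18 + 2)/(2*(-14 - 29)) = -220/((2/9)*(-43)/(-16)) = -220/((2/9)*(-1/16)*(-43)) = -220/43/72 = -220*72/43 = -15840/43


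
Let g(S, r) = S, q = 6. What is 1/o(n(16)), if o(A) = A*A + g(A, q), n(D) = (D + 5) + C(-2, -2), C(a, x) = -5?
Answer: 1/272 ≈ 0.0036765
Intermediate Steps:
n(D) = D (n(D) = (D + 5) - 5 = (5 + D) - 5 = D)
o(A) = A + A² (o(A) = A*A + A = A² + A = A + A²)
1/o(n(16)) = 1/(16*(1 + 16)) = 1/(16*17) = 1/272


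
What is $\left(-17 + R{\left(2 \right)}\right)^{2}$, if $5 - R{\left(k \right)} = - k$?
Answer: $100$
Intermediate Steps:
$R{\left(k \right)} = 5 + k$ ($R{\left(k \right)} = 5 - - k = 5 + k$)
$\left(-17 + R{\left(2 \right)}\right)^{2} = \left(-17 + \left(5 + 2\right)\right)^{2} = \left(-17 + 7\right)^{2} = \left(-10\right)^{2} = 100$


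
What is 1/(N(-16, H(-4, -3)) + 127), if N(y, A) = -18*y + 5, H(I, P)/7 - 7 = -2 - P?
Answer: 1/420 ≈ 0.0023810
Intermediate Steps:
H(I, P) = 35 - 7*P (H(I, P) = 49 + 7*(-2 - P) = 49 + (-14 - 7*P) = 35 - 7*P)
N(y, A) = 5 - 18*y
1/(N(-16, H(-4, -3)) + 127) = 1/((5 - 18*(-16)) + 127) = 1/((5 + 288) + 127) = 1/(293 + 127) = 1/420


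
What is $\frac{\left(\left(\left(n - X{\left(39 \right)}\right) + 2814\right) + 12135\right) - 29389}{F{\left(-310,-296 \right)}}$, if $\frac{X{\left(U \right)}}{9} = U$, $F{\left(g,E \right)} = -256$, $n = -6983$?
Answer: $\frac{10887}{128} \approx 85.055$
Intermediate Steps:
$X{\left(U \right)} = 9 U$
$\frac{\left(\left(\left(n - X{\left(39 \right)}\right) + 2814\right) + 12135\right) - 29389}{F{\left(-310,-296 \right)}} = \frac{\left(\left(\left(-6983 - 9 \cdot 39\right) + 2814\right) + 12135\right) - 29389}{-256} = \left(\left(\left(\left(-6983 - 351\right) + 2814\right) + 12135\right) - 29389\right) \left(- \frac{1}{256}\right) = \left(\left(\left(-7334 + 2814\right) + 12135\right) - 29389\right) \left(- \frac{1}{256}\right) = \left(\left(-4520 + 12135\right) - 29389\right) \left(- \frac{1}{256}\right) = \left(7615 - 29389\right) \left(- \frac{1}{256}\right) = \left(-21774\right) \left(- \frac{1}{256}\right) = \frac{10887}{128}$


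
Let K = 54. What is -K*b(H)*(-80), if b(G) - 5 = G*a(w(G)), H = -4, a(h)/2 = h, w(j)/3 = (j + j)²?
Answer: -6613920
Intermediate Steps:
w(j) = 12*j² (w(j) = 3*(j + j)² = 3*(2*j)² = 3*(4*j²) = 12*j²)
a(h) = 2*h
b(G) = 5 + 24*G³ (b(G) = 5 + G*(2*(12*G²)) = 5 + G*(24*G²) = 5 + 24*G³)
-K*b(H)*(-80) = -54*(5 + 24*(-4)³)*(-80) = -54*(5 + 24*(-64))*(-80) = -54*(5 - 1536)*(-80) = -54*(-1531)*(-80) = -(-82674)*(-80) = -1*6613920 = -6613920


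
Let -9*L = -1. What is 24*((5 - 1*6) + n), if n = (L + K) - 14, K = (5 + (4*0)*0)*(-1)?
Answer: -1432/3 ≈ -477.33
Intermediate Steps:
L = ⅑ (L = -⅑*(-1) = ⅑ ≈ 0.11111)
K = -5 (K = (5 + 0*0)*(-1) = (5 + 0)*(-1) = 5*(-1) = -5)
n = -170/9 (n = (⅑ - 5) - 14 = -44/9 - 14 = -170/9 ≈ -18.889)
24*((5 - 1*6) + n) = 24*((5 - 1*6) - 170/9) = 24*((5 - 6) - 170/9) = 24*(-1 - 170/9) = 24*(-179/9) = -1432/3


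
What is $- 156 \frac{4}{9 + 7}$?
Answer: $-39$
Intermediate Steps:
$- 156 \frac{4}{9 + 7} = - 156 \cdot \frac{4}{16} = - 156 \cdot 4 \cdot \frac{1}{16} = \left(-156\right) \frac{1}{4} = -39$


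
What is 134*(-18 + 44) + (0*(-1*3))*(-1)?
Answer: 3484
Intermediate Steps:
134*(-18 + 44) + (0*(-1*3))*(-1) = 134*26 + (0*(-3))*(-1) = 3484 + 0*(-1) = 3484 + 0 = 3484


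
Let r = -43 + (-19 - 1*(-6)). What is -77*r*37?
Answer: 159544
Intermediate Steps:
r = -56 (r = -43 + (-19 + 6) = -43 - 13 = -56)
-77*r*37 = -77*(-56)*37 = 4312*37 = 159544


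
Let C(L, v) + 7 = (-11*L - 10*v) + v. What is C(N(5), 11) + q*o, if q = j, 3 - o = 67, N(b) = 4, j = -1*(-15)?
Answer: -1110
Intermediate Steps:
j = 15
o = -64 (o = 3 - 1*67 = 3 - 67 = -64)
C(L, v) = -7 - 11*L - 9*v (C(L, v) = -7 + ((-11*L - 10*v) + v) = -7 + (-11*L - 9*v) = -7 - 11*L - 9*v)
q = 15
C(N(5), 11) + q*o = (-7 - 11*4 - 9*11) + 15*(-64) = (-7 - 44 - 99) - 960 = -150 - 960 = -1110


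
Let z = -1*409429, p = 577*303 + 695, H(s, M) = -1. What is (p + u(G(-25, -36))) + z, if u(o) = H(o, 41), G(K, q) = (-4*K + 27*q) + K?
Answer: -233904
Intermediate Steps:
G(K, q) = -3*K + 27*q
p = 175526 (p = 174831 + 695 = 175526)
z = -409429
u(o) = -1
(p + u(G(-25, -36))) + z = (175526 - 1) - 409429 = 175525 - 409429 = -233904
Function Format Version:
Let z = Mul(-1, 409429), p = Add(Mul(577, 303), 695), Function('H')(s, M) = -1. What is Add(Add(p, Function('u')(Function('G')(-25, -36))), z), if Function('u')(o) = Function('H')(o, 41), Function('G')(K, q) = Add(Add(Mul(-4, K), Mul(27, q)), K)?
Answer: -233904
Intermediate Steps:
Function('G')(K, q) = Add(Mul(-3, K), Mul(27, q))
p = 175526 (p = Add(174831, 695) = 175526)
z = -409429
Function('u')(o) = -1
Add(Add(p, Function('u')(Function('G')(-25, -36))), z) = Add(Add(175526, -1), -409429) = Add(175525, -409429) = -233904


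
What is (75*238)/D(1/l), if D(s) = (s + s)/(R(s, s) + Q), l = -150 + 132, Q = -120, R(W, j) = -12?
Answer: 21205800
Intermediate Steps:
l = -18
D(s) = -s/66 (D(s) = (s + s)/(-12 - 120) = (2*s)/(-132) = (2*s)*(-1/132) = -s/66)
(75*238)/D(1/l) = (75*238)/((-1/66/(-18))) = 17850/((-1/66*(-1/18))) = 17850/(1/1188) = 17850*1188 = 21205800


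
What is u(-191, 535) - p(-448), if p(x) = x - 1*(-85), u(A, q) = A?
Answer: 172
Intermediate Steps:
p(x) = 85 + x (p(x) = x + 85 = 85 + x)
u(-191, 535) - p(-448) = -191 - (85 - 448) = -191 - 1*(-363) = -191 + 363 = 172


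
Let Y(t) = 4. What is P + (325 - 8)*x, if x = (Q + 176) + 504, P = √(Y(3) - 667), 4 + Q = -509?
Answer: 52939 + I*√663 ≈ 52939.0 + 25.749*I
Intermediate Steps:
Q = -513 (Q = -4 - 509 = -513)
P = I*√663 (P = √(4 - 667) = √(-663) = I*√663 ≈ 25.749*I)
x = 167 (x = (-513 + 176) + 504 = -337 + 504 = 167)
P + (325 - 8)*x = I*√663 + (325 - 8)*167 = I*√663 + 317*167 = I*√663 + 52939 = 52939 + I*√663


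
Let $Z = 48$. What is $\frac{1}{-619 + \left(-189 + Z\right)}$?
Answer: $- \frac{1}{760} \approx -0.0013158$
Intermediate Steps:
$\frac{1}{-619 + \left(-189 + Z\right)} = \frac{1}{-619 + \left(-189 + 48\right)} = \frac{1}{-619 - 141} = \frac{1}{-760} = - \frac{1}{760}$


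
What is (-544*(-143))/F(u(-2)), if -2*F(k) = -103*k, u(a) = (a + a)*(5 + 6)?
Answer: -3536/103 ≈ -34.330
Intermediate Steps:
u(a) = 22*a (u(a) = (2*a)*11 = 22*a)
F(k) = 103*k/2 (F(k) = -(-103)*k/2 = 103*k/2)
(-544*(-143))/F(u(-2)) = (-544*(-143))/((103*(22*(-2))/2)) = 77792/(((103/2)*(-44))) = 77792/(-2266) = 77792*(-1/2266) = -3536/103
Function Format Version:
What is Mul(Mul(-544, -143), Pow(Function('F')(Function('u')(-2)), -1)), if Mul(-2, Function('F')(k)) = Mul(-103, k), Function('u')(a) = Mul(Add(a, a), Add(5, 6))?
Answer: Rational(-3536, 103) ≈ -34.330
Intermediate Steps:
Function('u')(a) = Mul(22, a) (Function('u')(a) = Mul(Mul(2, a), 11) = Mul(22, a))
Function('F')(k) = Mul(Rational(103, 2), k) (Function('F')(k) = Mul(Rational(-1, 2), Mul(-103, k)) = Mul(Rational(103, 2), k))
Mul(Mul(-544, -143), Pow(Function('F')(Function('u')(-2)), -1)) = Mul(Mul(-544, -143), Pow(Mul(Rational(103, 2), Mul(22, -2)), -1)) = Mul(77792, Pow(Mul(Rational(103, 2), -44), -1)) = Mul(77792, Pow(-2266, -1)) = Mul(77792, Rational(-1, 2266)) = Rational(-3536, 103)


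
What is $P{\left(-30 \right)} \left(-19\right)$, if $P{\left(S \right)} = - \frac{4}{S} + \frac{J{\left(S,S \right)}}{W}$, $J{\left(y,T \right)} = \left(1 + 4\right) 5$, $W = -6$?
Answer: $\frac{2299}{30} \approx 76.633$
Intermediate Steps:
$J{\left(y,T \right)} = 25$ ($J{\left(y,T \right)} = 5 \cdot 5 = 25$)
$P{\left(S \right)} = - \frac{25}{6} - \frac{4}{S}$ ($P{\left(S \right)} = - \frac{4}{S} + \frac{25}{-6} = - \frac{4}{S} + 25 \left(- \frac{1}{6}\right) = - \frac{4}{S} - \frac{25}{6} = - \frac{25}{6} - \frac{4}{S}$)
$P{\left(-30 \right)} \left(-19\right) = \left(- \frac{25}{6} - \frac{4}{-30}\right) \left(-19\right) = \left(- \frac{25}{6} - - \frac{2}{15}\right) \left(-19\right) = \left(- \frac{25}{6} + \frac{2}{15}\right) \left(-19\right) = \left(- \frac{121}{30}\right) \left(-19\right) = \frac{2299}{30}$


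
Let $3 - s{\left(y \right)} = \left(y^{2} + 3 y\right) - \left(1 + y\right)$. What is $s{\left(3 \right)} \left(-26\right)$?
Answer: $286$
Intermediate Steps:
$s{\left(y \right)} = 4 - y^{2} - 2 y$ ($s{\left(y \right)} = 3 - \left(\left(y^{2} + 3 y\right) - \left(1 + y\right)\right) = 3 - \left(-1 + y^{2} + 2 y\right) = 4 - y^{2} - 2 y$)
$s{\left(3 \right)} \left(-26\right) = \left(4 - 3^{2} - 6\right) \left(-26\right) = \left(4 - 9 - 6\right) \left(-26\right) = \left(-11\right) \left(-26\right) = 286$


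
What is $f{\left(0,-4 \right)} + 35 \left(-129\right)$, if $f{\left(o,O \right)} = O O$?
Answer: $-4499$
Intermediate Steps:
$f{\left(o,O \right)} = O^{2}$
$f{\left(0,-4 \right)} + 35 \left(-129\right) = \left(-4\right)^{2} + 35 \left(-129\right) = 16 - 4515 = -4499$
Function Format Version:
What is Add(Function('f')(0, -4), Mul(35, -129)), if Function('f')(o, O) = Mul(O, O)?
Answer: -4499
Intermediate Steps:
Function('f')(o, O) = Pow(O, 2)
Add(Function('f')(0, -4), Mul(35, -129)) = Add(Pow(-4, 2), Mul(35, -129)) = Add(16, -4515) = -4499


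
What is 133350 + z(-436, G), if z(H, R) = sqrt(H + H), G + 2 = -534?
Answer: 133350 + 2*I*sqrt(218) ≈ 1.3335e+5 + 29.53*I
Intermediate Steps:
G = -536 (G = -2 - 534 = -536)
z(H, R) = sqrt(2)*sqrt(H) (z(H, R) = sqrt(2*H) = sqrt(2)*sqrt(H))
133350 + z(-436, G) = 133350 + sqrt(2)*sqrt(-436) = 133350 + sqrt(2)*(2*I*sqrt(109)) = 133350 + 2*I*sqrt(218)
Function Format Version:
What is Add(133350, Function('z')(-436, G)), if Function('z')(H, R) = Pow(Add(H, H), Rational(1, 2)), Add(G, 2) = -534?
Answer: Add(133350, Mul(2, I, Pow(218, Rational(1, 2)))) ≈ Add(1.3335e+5, Mul(29.530, I))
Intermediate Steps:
G = -536 (G = Add(-2, -534) = -536)
Function('z')(H, R) = Mul(Pow(2, Rational(1, 2)), Pow(H, Rational(1, 2))) (Function('z')(H, R) = Pow(Mul(2, H), Rational(1, 2)) = Mul(Pow(2, Rational(1, 2)), Pow(H, Rational(1, 2))))
Add(133350, Function('z')(-436, G)) = Add(133350, Mul(Pow(2, Rational(1, 2)), Pow(-436, Rational(1, 2)))) = Add(133350, Mul(Pow(2, Rational(1, 2)), Mul(2, I, Pow(109, Rational(1, 2))))) = Add(133350, Mul(2, I, Pow(218, Rational(1, 2))))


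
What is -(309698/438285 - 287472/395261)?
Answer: 3583124342/173236967385 ≈ 0.020683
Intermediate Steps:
-(309698/438285 - 287472/395261) = -1*(-3583124342/173236967385) = 3583124342/173236967385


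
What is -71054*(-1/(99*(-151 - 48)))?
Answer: -71054/19701 ≈ -3.6066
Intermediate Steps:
-71054*(-1/(99*(-151 - 48))) = -71054/((-99*(-199))) = -71054/19701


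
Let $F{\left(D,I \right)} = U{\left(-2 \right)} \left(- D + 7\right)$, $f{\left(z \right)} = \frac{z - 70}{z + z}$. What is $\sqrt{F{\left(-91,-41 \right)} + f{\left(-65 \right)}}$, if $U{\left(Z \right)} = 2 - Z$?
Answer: $\frac{\sqrt{265694}}{26} \approx 19.825$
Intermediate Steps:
$f{\left(z \right)} = \frac{-70 + z}{2 z}$
$F{\left(D,I \right)} = 28 - 4 D$ ($F{\left(D,I \right)} = \left(2 - -2\right) \left(- D + 7\right) = \left(2 + 2\right) \left(7 - D\right) = 4 \left(7 - D\right) = 28 - 4 D$)
$\sqrt{F{\left(-91,-41 \right)} + f{\left(-65 \right)}} = \sqrt{\left(28 - -364\right) + \frac{-70 - 65}{2 \left(-65\right)}} = \sqrt{\left(28 + 364\right) + \frac{1}{2} \left(- \frac{1}{65}\right) \left(-135\right)} = \sqrt{392 + \frac{27}{26}} = \sqrt{\frac{10219}{26}} = \frac{\sqrt{265694}}{26}$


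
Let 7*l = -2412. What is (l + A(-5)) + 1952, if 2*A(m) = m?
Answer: 22469/14 ≈ 1604.9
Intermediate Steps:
l = -2412/7 (l = (1/7)*(-2412) = -2412/7 ≈ -344.57)
A(m) = m/2
(l + A(-5)) + 1952 = (-2412/7 + (1/2)*(-5)) + 1952 = (-2412/7 - 5/2) + 1952 = -4859/14 + 1952 = 22469/14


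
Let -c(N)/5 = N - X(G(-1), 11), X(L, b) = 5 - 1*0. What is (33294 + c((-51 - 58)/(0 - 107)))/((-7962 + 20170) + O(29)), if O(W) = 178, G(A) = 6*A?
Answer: 1782294/662651 ≈ 2.6896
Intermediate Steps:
X(L, b) = 5 (X(L, b) = 5 + 0 = 5)
c(N) = 25 - 5*N (c(N) = -5*(N - 1*5) = -5*(N - 5) = -5*(-5 + N) = 25 - 5*N)
(33294 + c((-51 - 58)/(0 - 107)))/((-7962 + 20170) + O(29)) = (33294 + (25 - 5*(-51 - 58)/(0 - 107)))/((-7962 + 20170) + 178) = (33294 + (25 - (-545)/(-107)))/(12208 + 178) = (33294 + (25 - (-545)*(-1)/107))/12386 = (33294 + (25 - 5*109/107))*(1/12386) = (33294 + (25 - 545/107))*(1/12386) = (33294 + 2130/107)*(1/12386) = (3564588/107)*(1/12386) = 1782294/662651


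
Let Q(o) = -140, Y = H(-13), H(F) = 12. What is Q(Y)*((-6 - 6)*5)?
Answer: 8400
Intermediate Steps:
Y = 12
Q(Y)*((-6 - 6)*5) = -140*(-6 - 6)*5 = -(-1680)*5 = -140*(-60) = 8400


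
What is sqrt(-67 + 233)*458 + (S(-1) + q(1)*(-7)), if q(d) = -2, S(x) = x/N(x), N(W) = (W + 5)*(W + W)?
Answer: 113/8 + 458*sqrt(166) ≈ 5915.0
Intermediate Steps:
N(W) = 2*W*(5 + W) (N(W) = (5 + W)*(2*W) = 2*W*(5 + W))
S(x) = 1/(2*(5 + x)) (S(x) = x/((2*x*(5 + x))) = x*(1/(2*x*(5 + x))) = 1/(2*(5 + x)))
sqrt(-67 + 233)*458 + (S(-1) + q(1)*(-7)) = sqrt(-67 + 233)*458 + (1/(2*(5 - 1)) - 2*(-7)) = sqrt(166)*458 + ((1/2)/4 + 14) = 458*sqrt(166) + ((1/2)*(1/4) + 14) = 458*sqrt(166) + (1/8 + 14) = 458*sqrt(166) + 113/8 = 113/8 + 458*sqrt(166)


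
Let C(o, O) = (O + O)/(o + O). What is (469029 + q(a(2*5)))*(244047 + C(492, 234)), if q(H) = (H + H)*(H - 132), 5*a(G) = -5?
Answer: 13858171065675/121 ≈ 1.1453e+11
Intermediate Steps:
a(G) = -1 (a(G) = (1/5)*(-5) = -1)
C(o, O) = 2*O/(O + o) (C(o, O) = (2*O)/(O + o) = 2*O/(O + o))
q(H) = 2*H*(-132 + H) (q(H) = (2*H)*(-132 + H) = 2*H*(-132 + H))
(469029 + q(a(2*5)))*(244047 + C(492, 234)) = (469029 + 2*(-1)*(-132 - 1))*(244047 + 2*234/(234 + 492)) = (469029 + 2*(-1)*(-133))*(244047 + 2*234/726) = (469029 + 266)*(244047 + 2*234*(1/726)) = 469295*(244047 + 78/121) = 469295*(29529765/121) = 13858171065675/121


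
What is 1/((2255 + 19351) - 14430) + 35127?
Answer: 252071353/7176 ≈ 35127.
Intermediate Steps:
1/((2255 + 19351) - 14430) + 35127 = 1/(21606 - 14430) + 35127 = 1/7176 + 35127 = 252071353/7176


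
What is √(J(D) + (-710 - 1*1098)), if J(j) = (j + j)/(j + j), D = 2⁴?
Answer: I*√1807 ≈ 42.509*I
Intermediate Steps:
D = 16
J(j) = 1 (J(j) = (2*j)/((2*j)) = (2*j)*(1/(2*j)) = 1)
√(J(D) + (-710 - 1*1098)) = √(1 + (-710 - 1*1098)) = √(1 + (-710 - 1098)) = √(1 - 1808) = √(-1807) = I*√1807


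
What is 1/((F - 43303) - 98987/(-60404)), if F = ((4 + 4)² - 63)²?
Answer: -60404/2615515021 ≈ -2.3095e-5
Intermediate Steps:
F = 1 (F = (8² - 63)² = (64 - 63)² = 1² = 1)
1/((F - 43303) - 98987/(-60404)) = 1/((1 - 43303) - 98987/(-60404)) = 1/(-43302 - 98987*(-1/60404)) = 1/(-43302 + 98987/60404) = 1/(-2615515021/60404) = -60404/2615515021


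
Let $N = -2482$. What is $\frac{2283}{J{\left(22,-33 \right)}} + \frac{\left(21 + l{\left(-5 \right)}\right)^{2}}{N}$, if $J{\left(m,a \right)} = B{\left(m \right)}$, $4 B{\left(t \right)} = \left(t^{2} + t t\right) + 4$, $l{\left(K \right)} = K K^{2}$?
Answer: $\frac{506353}{100521} \approx 5.0373$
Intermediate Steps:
$l{\left(K \right)} = K^{3}$
$B{\left(t \right)} = 1 + \frac{t^{2}}{2}$ ($B{\left(t \right)} = \frac{\left(t^{2} + t t\right) + 4}{4} = \frac{\left(t^{2} + t^{2}\right) + 4}{4} = \frac{2 t^{2} + 4}{4} = \frac{4 + 2 t^{2}}{4} = 1 + \frac{t^{2}}{2}$)
$J{\left(m,a \right)} = 1 + \frac{m^{2}}{2}$
$\frac{2283}{J{\left(22,-33 \right)}} + \frac{\left(21 + l{\left(-5 \right)}\right)^{2}}{N} = \frac{2283}{1 + \frac{22^{2}}{2}} + \frac{\left(21 + \left(-5\right)^{3}\right)^{2}}{-2482} = \frac{2283}{1 + \frac{1}{2} \cdot 484} + \left(21 - 125\right)^{2} \left(- \frac{1}{2482}\right) = \frac{2283}{1 + 242} + \left(-104\right)^{2} \left(- \frac{1}{2482}\right) = \frac{2283}{243} + 10816 \left(- \frac{1}{2482}\right) = 2283 \cdot \frac{1}{243} - \frac{5408}{1241} = \frac{761}{81} - \frac{5408}{1241} = \frac{506353}{100521}$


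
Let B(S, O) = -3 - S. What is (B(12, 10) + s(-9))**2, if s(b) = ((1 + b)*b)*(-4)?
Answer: 91809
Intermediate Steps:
s(b) = -4*b*(1 + b) (s(b) = (b*(1 + b))*(-4) = -4*b*(1 + b))
(B(12, 10) + s(-9))**2 = ((-3 - 1*12) - 4*(-9)*(1 - 9))**2 = ((-3 - 12) - 4*(-9)*(-8))**2 = (-15 - 288)**2 = (-303)**2 = 91809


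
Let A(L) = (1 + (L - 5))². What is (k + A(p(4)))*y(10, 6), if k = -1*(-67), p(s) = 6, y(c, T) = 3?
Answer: 213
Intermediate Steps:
k = 67
A(L) = (-4 + L)² (A(L) = (1 + (-5 + L))² = (-4 + L)²)
(k + A(p(4)))*y(10, 6) = (67 + (-4 + 6)²)*3 = (67 + 2²)*3 = (67 + 4)*3 = 71*3 = 213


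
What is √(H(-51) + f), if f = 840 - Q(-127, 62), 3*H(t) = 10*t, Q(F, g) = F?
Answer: √797 ≈ 28.231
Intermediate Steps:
H(t) = 10*t/3 (H(t) = (10*t)/3 = 10*t/3)
f = 967 (f = 840 - 1*(-127) = 840 + 127 = 967)
√(H(-51) + f) = √((10/3)*(-51) + 967) = √(-170 + 967) = √797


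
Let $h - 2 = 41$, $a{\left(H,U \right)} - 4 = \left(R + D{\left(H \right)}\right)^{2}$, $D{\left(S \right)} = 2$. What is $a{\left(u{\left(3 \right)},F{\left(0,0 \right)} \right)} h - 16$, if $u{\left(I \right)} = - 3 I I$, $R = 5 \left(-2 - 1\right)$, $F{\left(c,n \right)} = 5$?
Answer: $7423$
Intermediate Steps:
$R = -15$ ($R = 5 \left(-3\right) = -15$)
$u{\left(I \right)} = - 3 I^{2}$
$a{\left(H,U \right)} = 173$ ($a{\left(H,U \right)} = 4 + \left(-15 + 2\right)^{2} = 4 + \left(-13\right)^{2} = 4 + 169 = 173$)
$h = 43$ ($h = 2 + 41 = 43$)
$a{\left(u{\left(3 \right)},F{\left(0,0 \right)} \right)} h - 16 = 173 \cdot 43 - 16 = 7439 - 16 = 7423$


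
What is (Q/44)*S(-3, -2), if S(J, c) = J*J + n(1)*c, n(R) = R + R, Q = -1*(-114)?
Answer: 285/22 ≈ 12.955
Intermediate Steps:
Q = 114
n(R) = 2*R
S(J, c) = J**2 + 2*c (S(J, c) = J*J + (2*1)*c = J**2 + 2*c)
(Q/44)*S(-3, -2) = (114/44)*((-3)**2 + 2*(-2)) = (114*(1/44))*(9 - 4) = (57/22)*5 = 285/22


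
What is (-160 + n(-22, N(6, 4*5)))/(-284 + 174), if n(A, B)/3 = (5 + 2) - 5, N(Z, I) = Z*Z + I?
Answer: 7/5 ≈ 1.4000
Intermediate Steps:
N(Z, I) = I + Z² (N(Z, I) = Z² + I = I + Z²)
n(A, B) = 6 (n(A, B) = 3*((5 + 2) - 5) = 3*(7 - 5) = 3*2 = 6)
(-160 + n(-22, N(6, 4*5)))/(-284 + 174) = (-160 + 6)/(-284 + 174) = -154/(-110) = -154*(-1/110) = 7/5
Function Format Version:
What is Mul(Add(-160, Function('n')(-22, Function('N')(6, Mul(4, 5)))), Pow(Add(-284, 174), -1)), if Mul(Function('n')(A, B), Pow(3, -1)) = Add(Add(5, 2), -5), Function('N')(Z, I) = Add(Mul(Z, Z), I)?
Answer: Rational(7, 5) ≈ 1.4000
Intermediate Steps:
Function('N')(Z, I) = Add(I, Pow(Z, 2)) (Function('N')(Z, I) = Add(Pow(Z, 2), I) = Add(I, Pow(Z, 2)))
Function('n')(A, B) = 6 (Function('n')(A, B) = Mul(3, Add(Add(5, 2), -5)) = Mul(3, Add(7, -5)) = Mul(3, 2) = 6)
Mul(Add(-160, Function('n')(-22, Function('N')(6, Mul(4, 5)))), Pow(Add(-284, 174), -1)) = Mul(Add(-160, 6), Pow(Add(-284, 174), -1)) = Mul(-154, Pow(-110, -1)) = Mul(-154, Rational(-1, 110)) = Rational(7, 5)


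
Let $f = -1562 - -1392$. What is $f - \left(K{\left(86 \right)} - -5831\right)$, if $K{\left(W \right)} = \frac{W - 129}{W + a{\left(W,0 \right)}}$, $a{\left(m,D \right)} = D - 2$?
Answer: $- \frac{504041}{84} \approx -6000.5$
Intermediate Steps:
$a{\left(m,D \right)} = -2 + D$ ($a{\left(m,D \right)} = D - 2 = -2 + D$)
$K{\left(W \right)} = \frac{-129 + W}{-2 + W}$ ($K{\left(W \right)} = \frac{W - 129}{W + \left(-2 + 0\right)} = \frac{-129 + W}{W - 2} = \frac{-129 + W}{-2 + W}$)
$f = -170$ ($f = -1562 + 1392 = -170$)
$f - \left(K{\left(86 \right)} - -5831\right) = -170 - \left(\frac{-129 + 86}{-2 + 86} - -5831\right) = -170 - \left(\frac{1}{84} \left(-43\right) + 5831\right) = -170 - \left(- \frac{43}{84} + 5831\right) = -170 - \frac{489761}{84} = - \frac{504041}{84}$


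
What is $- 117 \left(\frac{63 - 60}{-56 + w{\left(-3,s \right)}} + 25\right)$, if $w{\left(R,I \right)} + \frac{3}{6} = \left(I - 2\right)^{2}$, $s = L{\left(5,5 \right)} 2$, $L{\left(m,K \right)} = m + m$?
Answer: $- \frac{1565577}{535} \approx -2926.3$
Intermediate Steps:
$L{\left(m,K \right)} = 2 m$
$s = 20$ ($s = 2 \cdot 5 \cdot 2 = 10 \cdot 2 = 20$)
$w{\left(R,I \right)} = - \frac{1}{2} + \left(-2 + I\right)^{2}$ ($w{\left(R,I \right)} = - \frac{1}{2} + \left(I - 2\right)^{2} = - \frac{1}{2} + \left(-2 + I\right)^{2}$)
$- 117 \left(\frac{63 - 60}{-56 + w{\left(-3,s \right)}} + 25\right) = - 117 \left(\frac{63 - 60}{-56 - \left(\frac{1}{2} - \left(-2 + 20\right)^{2}\right)} + 25\right) = - 117 \left(\frac{3}{-56 - \left(\frac{1}{2} - 18^{2}\right)} + 25\right) = - 117 \left(\frac{3}{-56 + \left(- \frac{1}{2} + 324\right)} + 25\right) = - 117 \left(\frac{3}{-56 + \frac{647}{2}} + 25\right) = - 117 \left(\frac{3}{\frac{535}{2}} + 25\right) = - 117 \left(3 \cdot \frac{2}{535} + 25\right) = - 117 \left(\frac{6}{535} + 25\right) = \left(-117\right) \frac{13381}{535} = - \frac{1565577}{535}$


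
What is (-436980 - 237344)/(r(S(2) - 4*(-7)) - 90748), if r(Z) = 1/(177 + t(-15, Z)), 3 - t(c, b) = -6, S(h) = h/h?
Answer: 125424264/16879127 ≈ 7.4307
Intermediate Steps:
S(h) = 1
t(c, b) = 9 (t(c, b) = 3 - 1*(-6) = 3 + 6 = 9)
r(Z) = 1/186 (r(Z) = 1/(177 + 9) = 1/186)
(-436980 - 237344)/(r(S(2) - 4*(-7)) - 90748) = (-436980 - 237344)/(1/186 - 90748) = -674324/(-16879127/186) = -674324*(-186/16879127) = 125424264/16879127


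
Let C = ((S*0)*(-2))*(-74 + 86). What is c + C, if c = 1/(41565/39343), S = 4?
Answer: 39343/41565 ≈ 0.94654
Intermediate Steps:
C = 0 (C = ((4*0)*(-2))*(-74 + 86) = (0*(-2))*12 = 0*12 = 0)
c = 39343/41565 (c = 1/(41565*(1/39343)) = 1/(41565/39343) = 39343/41565 ≈ 0.94654)
c + C = 39343/41565 + 0 = 39343/41565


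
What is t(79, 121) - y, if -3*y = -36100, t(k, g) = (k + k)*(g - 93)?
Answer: -22828/3 ≈ -7609.3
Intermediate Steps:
t(k, g) = 2*k*(-93 + g) (t(k, g) = (2*k)*(-93 + g) = 2*k*(-93 + g))
y = 36100/3 (y = -⅓*(-36100) = 36100/3 ≈ 12033.)
t(79, 121) - y = 2*79*(-93 + 121) - 1*36100/3 = 2*79*28 - 36100/3 = 4424 - 36100/3 = -22828/3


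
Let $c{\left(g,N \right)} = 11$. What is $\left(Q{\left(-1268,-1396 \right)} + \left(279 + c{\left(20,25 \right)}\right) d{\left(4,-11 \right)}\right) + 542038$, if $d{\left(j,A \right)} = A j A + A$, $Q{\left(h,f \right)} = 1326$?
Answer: $680534$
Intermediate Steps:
$d{\left(j,A \right)} = A + j A^{2}$ ($d{\left(j,A \right)} = j A^{2} + A = A + j A^{2}$)
$\left(Q{\left(-1268,-1396 \right)} + \left(279 + c{\left(20,25 \right)}\right) d{\left(4,-11 \right)}\right) + 542038 = \left(1326 + \left(279 + 11\right) \left(- 11 \left(1 - 44\right)\right)\right) + 542038 = \left(1326 + 290 \left(- 11 \left(1 - 44\right)\right)\right) + 542038 = \left(1326 + 290 \left(\left(-11\right) \left(-43\right)\right)\right) + 542038 = \left(1326 + 290 \cdot 473\right) + 542038 = \left(1326 + 137170\right) + 542038 = 138496 + 542038 = 680534$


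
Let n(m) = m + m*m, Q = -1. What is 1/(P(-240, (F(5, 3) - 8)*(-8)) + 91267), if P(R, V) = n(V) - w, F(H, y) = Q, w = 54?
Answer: 1/96469 ≈ 1.0366e-5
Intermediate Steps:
n(m) = m + m²
F(H, y) = -1
P(R, V) = -54 + V*(1 + V) (P(R, V) = V*(1 + V) - 1*54 = V*(1 + V) - 54 = -54 + V*(1 + V))
1/(P(-240, (F(5, 3) - 8)*(-8)) + 91267) = 1/((-54 + ((-1 - 8)*(-8))*(1 + (-1 - 8)*(-8))) + 91267) = 1/((-54 + (-9*(-8))*(1 - 9*(-8))) + 91267) = 1/((-54 + 72*(1 + 72)) + 91267) = 1/((-54 + 72*73) + 91267) = 1/((-54 + 5256) + 91267) = 1/(5202 + 91267) = 1/96469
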